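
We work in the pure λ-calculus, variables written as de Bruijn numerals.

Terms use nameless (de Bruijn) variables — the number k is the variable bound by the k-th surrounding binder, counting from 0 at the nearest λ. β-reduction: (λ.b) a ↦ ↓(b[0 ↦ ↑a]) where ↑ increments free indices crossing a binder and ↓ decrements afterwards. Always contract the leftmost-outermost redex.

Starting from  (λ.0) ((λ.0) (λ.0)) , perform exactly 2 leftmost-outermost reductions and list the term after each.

Answer: after 2 steps: λ.0

Working:
  start: (λ.0) ((λ.0) (λ.0))
  step 1: (λ.0) (λ.0)
  step 2: λ.0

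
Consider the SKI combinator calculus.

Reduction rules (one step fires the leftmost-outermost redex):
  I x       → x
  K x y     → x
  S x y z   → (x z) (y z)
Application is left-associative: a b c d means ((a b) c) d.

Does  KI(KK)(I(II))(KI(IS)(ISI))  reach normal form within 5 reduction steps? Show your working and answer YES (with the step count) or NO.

  start: KI(KK)(I(II))(KI(IS)(ISI))
  →1  I(I(II))(KI(IS)(ISI))
  →2  I(II)(KI(IS)(ISI))
  →3  II(KI(IS)(ISI))
  →4  I(KI(IS)(ISI))
  →5  KI(IS)(ISI)

Answer: NO — after 5 steps the term is KI(IS)(ISI), not yet normal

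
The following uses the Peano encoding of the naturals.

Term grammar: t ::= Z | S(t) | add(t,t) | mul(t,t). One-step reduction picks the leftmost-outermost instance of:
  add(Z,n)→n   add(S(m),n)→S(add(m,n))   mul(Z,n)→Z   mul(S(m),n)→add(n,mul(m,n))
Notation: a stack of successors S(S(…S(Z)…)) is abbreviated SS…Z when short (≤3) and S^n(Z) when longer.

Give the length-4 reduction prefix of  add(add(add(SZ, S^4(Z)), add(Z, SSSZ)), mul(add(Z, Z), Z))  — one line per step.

Answer: after 4 steps: S(add(add(S^4(Z), add(Z, SSSZ)), mul(add(Z, Z), Z)))

Working:
  start: add(add(add(SZ, S^4(Z)), add(Z, SSSZ)), mul(add(Z, Z), Z))
  step 1: add(add(S(add(Z, S^4(Z))), add(Z, SSSZ)), mul(add(Z, Z), Z))
  step 2: add(S(add(add(Z, S^4(Z)), add(Z, SSSZ))), mul(add(Z, Z), Z))
  step 3: S(add(add(add(Z, S^4(Z)), add(Z, SSSZ)), mul(add(Z, Z), Z)))
  step 4: S(add(add(S^4(Z), add(Z, SSSZ)), mul(add(Z, Z), Z)))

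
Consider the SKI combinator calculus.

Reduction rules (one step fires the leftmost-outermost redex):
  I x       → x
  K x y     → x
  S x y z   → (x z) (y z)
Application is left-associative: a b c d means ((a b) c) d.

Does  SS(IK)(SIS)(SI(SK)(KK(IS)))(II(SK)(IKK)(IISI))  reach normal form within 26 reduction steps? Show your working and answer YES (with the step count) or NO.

  start: SS(IK)(SIS)(SI(SK)(KK(IS)))(II(SK)(IKK)(IISI))
  [1] S(SIS)(IK(SIS))(SI(SK)(KK(IS)))(II(SK)(IKK)(IISI))
  [2] SIS(SI(SK)(KK(IS)))(IK(SIS)(SI(SK)(KK(IS))))(II(SK)(IKK)(IISI))
  [3] I(SI(SK)(KK(IS)))(S(SI(SK)(KK(IS))))(IK(SIS)(SI(SK)(KK(IS))))(II(SK)(IKK)(IISI))
  [4] SI(SK)(KK(IS))(S(SI(SK)(KK(IS))))(IK(SIS)(SI(SK)(KK(IS))))(II(SK)(IKK)(IISI))
  [5] I(KK(IS))(SK(KK(IS)))(S(SI(SK)(KK(IS))))(IK(SIS)(SI(SK)(KK(IS))))(II(SK)(IKK)(IISI))
  [6] KK(IS)(SK(KK(IS)))(S(SI(SK)(KK(IS))))(IK(SIS)(SI(SK)(KK(IS))))(II(SK)(IKK)(IISI))
  [7] K(SK(KK(IS)))(S(SI(SK)(KK(IS))))(IK(SIS)(SI(SK)(KK(IS))))(II(SK)(IKK)(IISI))
  [8] SK(KK(IS))(IK(SIS)(SI(SK)(KK(IS))))(II(SK)(IKK)(IISI))
  [9] K(IK(SIS)(SI(SK)(KK(IS))))(KK(IS)(IK(SIS)(SI(SK)(KK(IS)))))(II(SK)(IKK)(IISI))
  [10] IK(SIS)(SI(SK)(KK(IS)))(II(SK)(IKK)(IISI))
  [11] K(SIS)(SI(SK)(KK(IS)))(II(SK)(IKK)(IISI))
  [12] SIS(II(SK)(IKK)(IISI))
  [13] I(II(SK)(IKK)(IISI))(S(II(SK)(IKK)(IISI)))
  [14] II(SK)(IKK)(IISI)(S(II(SK)(IKK)(IISI)))
  [15] I(SK)(IKK)(IISI)(S(II(SK)(IKK)(IISI)))
  [16] SK(IKK)(IISI)(S(II(SK)(IKK)(IISI)))
  [17] K(IISI)(IKK(IISI))(S(II(SK)(IKK)(IISI)))
  [18] IISI(S(II(SK)(IKK)(IISI)))
  [19] ISI(S(II(SK)(IKK)(IISI)))
  [20] SI(S(II(SK)(IKK)(IISI)))
  [21] SI(S(I(SK)(IKK)(IISI)))
  [22] SI(S(SK(IKK)(IISI)))
  [23] SI(S(K(IISI)(IKK(IISI))))
  [24] SI(S(IISI))
  [25] SI(S(ISI))
  [26] SI(S(SI))

Answer: YES — reaches normal form SI(S(SI)) in 26 ≤ 26 steps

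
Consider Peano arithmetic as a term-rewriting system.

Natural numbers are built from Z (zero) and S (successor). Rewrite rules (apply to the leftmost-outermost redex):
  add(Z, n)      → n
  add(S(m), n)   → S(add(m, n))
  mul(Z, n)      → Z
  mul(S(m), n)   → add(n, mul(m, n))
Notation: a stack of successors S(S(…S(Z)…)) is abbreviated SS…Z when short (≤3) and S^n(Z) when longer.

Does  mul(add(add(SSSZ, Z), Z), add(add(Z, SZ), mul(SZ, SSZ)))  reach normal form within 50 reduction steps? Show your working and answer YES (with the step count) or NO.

Answer: YES — reaches normal form S^9(Z) in 48 ≤ 50 steps

Reduction:
  start: mul(add(add(SSSZ, Z), Z), add(add(Z, SZ), mul(SZ, SSZ)))
  →1  mul(add(S(add(SSZ, Z)), Z), add(add(Z, SZ), mul(SZ, SSZ)))
  →2  mul(S(add(add(SSZ, Z), Z)), add(add(Z, SZ), mul(SZ, SSZ)))
  →3  add(add(add(Z, SZ), mul(SZ, SSZ)), mul(add(add(SSZ, Z), Z), add(add(Z, SZ), mul(SZ, SSZ))))
  →4  add(add(SZ, mul(SZ, SSZ)), mul(add(add(SSZ, Z), Z), add(add(Z, SZ), mul(SZ, SSZ))))
  →5  add(S(add(Z, mul(SZ, SSZ))), mul(add(add(SSZ, Z), Z), add(add(Z, SZ), mul(SZ, SSZ))))
  →6  S(add(add(Z, mul(SZ, SSZ)), mul(add(add(SSZ, Z), Z), add(add(Z, SZ), mul(SZ, SSZ)))))
  →7  S(add(mul(SZ, SSZ), mul(add(add(SSZ, Z), Z), add(add(Z, SZ), mul(SZ, SSZ)))))
  →8  S(add(add(SSZ, mul(Z, SSZ)), mul(add(add(SSZ, Z), Z), add(add(Z, SZ), mul(SZ, SSZ)))))
  →9  S(add(S(add(SZ, mul(Z, SSZ))), mul(add(add(SSZ, Z), Z), add(add(Z, SZ), mul(SZ, SSZ)))))
  →10  S(S(add(add(SZ, mul(Z, SSZ)), mul(add(add(SSZ, Z), Z), add(add(Z, SZ), mul(SZ, SSZ))))))
  →11  S(S(add(S(add(Z, mul(Z, SSZ))), mul(add(add(SSZ, Z), Z), add(add(Z, SZ), mul(SZ, SSZ))))))
  →12  S(S(S(add(add(Z, mul(Z, SSZ)), mul(add(add(SSZ, Z), Z), add(add(Z, SZ), mul(SZ, SSZ)))))))
  →13  S(S(S(add(mul(Z, SSZ), mul(add(add(SSZ, Z), Z), add(add(Z, SZ), mul(SZ, SSZ)))))))
  →14  S(S(S(add(Z, mul(add(add(SSZ, Z), Z), add(add(Z, SZ), mul(SZ, SSZ)))))))
  →15  S(S(S(mul(add(add(SSZ, Z), Z), add(add(Z, SZ), mul(SZ, SSZ))))))
  →16  S(S(S(mul(add(S(add(SZ, Z)), Z), add(add(Z, SZ), mul(SZ, SSZ))))))
  →17  S(S(S(mul(S(add(add(SZ, Z), Z)), add(add(Z, SZ), mul(SZ, SSZ))))))
  →18  S(S(S(add(add(add(Z, SZ), mul(SZ, SSZ)), mul(add(add(SZ, Z), Z), add(add(Z, SZ), mul(SZ, SSZ)))))))
  →19  S(S(S(add(add(SZ, mul(SZ, SSZ)), mul(add(add(SZ, Z), Z), add(add(Z, SZ), mul(SZ, SSZ)))))))
  →20  S(S(S(add(S(add(Z, mul(SZ, SSZ))), mul(add(add(SZ, Z), Z), add(add(Z, SZ), mul(SZ, SSZ)))))))
  →21  S(S(S(S(add(add(Z, mul(SZ, SSZ)), mul(add(add(SZ, Z), Z), add(add(Z, SZ), mul(SZ, SSZ))))))))
  →22  S(S(S(S(add(mul(SZ, SSZ), mul(add(add(SZ, Z), Z), add(add(Z, SZ), mul(SZ, SSZ))))))))
  →23  S(S(S(S(add(add(SSZ, mul(Z, SSZ)), mul(add(add(SZ, Z), Z), add(add(Z, SZ), mul(SZ, SSZ))))))))
  →24  S(S(S(S(add(S(add(SZ, mul(Z, SSZ))), mul(add(add(SZ, Z), Z), add(add(Z, SZ), mul(SZ, SSZ))))))))
  →25  S(S(S(S(S(add(add(SZ, mul(Z, SSZ)), mul(add(add(SZ, Z), Z), add(add(Z, SZ), mul(SZ, SSZ)))))))))
  →26  S(S(S(S(S(add(S(add(Z, mul(Z, SSZ))), mul(add(add(SZ, Z), Z), add(add(Z, SZ), mul(SZ, SSZ)))))))))
  →27  S(S(S(S(S(S(add(add(Z, mul(Z, SSZ)), mul(add(add(SZ, Z), Z), add(add(Z, SZ), mul(SZ, SSZ))))))))))
  →28  S(S(S(S(S(S(add(mul(Z, SSZ), mul(add(add(SZ, Z), Z), add(add(Z, SZ), mul(SZ, SSZ))))))))))
  →29  S(S(S(S(S(S(add(Z, mul(add(add(SZ, Z), Z), add(add(Z, SZ), mul(SZ, SSZ))))))))))
  →30  S(S(S(S(S(S(mul(add(add(SZ, Z), Z), add(add(Z, SZ), mul(SZ, SSZ)))))))))
  →31  S(S(S(S(S(S(mul(add(S(add(Z, Z)), Z), add(add(Z, SZ), mul(SZ, SSZ)))))))))
  →32  S(S(S(S(S(S(mul(S(add(add(Z, Z), Z)), add(add(Z, SZ), mul(SZ, SSZ)))))))))
  →33  S(S(S(S(S(S(add(add(add(Z, SZ), mul(SZ, SSZ)), mul(add(add(Z, Z), Z), add(add(Z, SZ), mul(SZ, SSZ))))))))))
  →34  S(S(S(S(S(S(add(add(SZ, mul(SZ, SSZ)), mul(add(add(Z, Z), Z), add(add(Z, SZ), mul(SZ, SSZ))))))))))
  →35  S(S(S(S(S(S(add(S(add(Z, mul(SZ, SSZ))), mul(add(add(Z, Z), Z), add(add(Z, SZ), mul(SZ, SSZ))))))))))
  →36  S(S(S(S(S(S(S(add(add(Z, mul(SZ, SSZ)), mul(add(add(Z, Z), Z), add(add(Z, SZ), mul(SZ, SSZ)))))))))))
  →37  S(S(S(S(S(S(S(add(mul(SZ, SSZ), mul(add(add(Z, Z), Z), add(add(Z, SZ), mul(SZ, SSZ)))))))))))
  →38  S(S(S(S(S(S(S(add(add(SSZ, mul(Z, SSZ)), mul(add(add(Z, Z), Z), add(add(Z, SZ), mul(SZ, SSZ)))))))))))
  →39  S(S(S(S(S(S(S(add(S(add(SZ, mul(Z, SSZ))), mul(add(add(Z, Z), Z), add(add(Z, SZ), mul(SZ, SSZ)))))))))))
  →40  S(S(S(S(S(S(S(S(add(add(SZ, mul(Z, SSZ)), mul(add(add(Z, Z), Z), add(add(Z, SZ), mul(SZ, SSZ))))))))))))
  →41  S(S(S(S(S(S(S(S(add(S(add(Z, mul(Z, SSZ))), mul(add(add(Z, Z), Z), add(add(Z, SZ), mul(SZ, SSZ))))))))))))
  →42  S(S(S(S(S(S(S(S(S(add(add(Z, mul(Z, SSZ)), mul(add(add(Z, Z), Z), add(add(Z, SZ), mul(SZ, SSZ)))))))))))))
  →43  S(S(S(S(S(S(S(S(S(add(mul(Z, SSZ), mul(add(add(Z, Z), Z), add(add(Z, SZ), mul(SZ, SSZ)))))))))))))
  →44  S(S(S(S(S(S(S(S(S(add(Z, mul(add(add(Z, Z), Z), add(add(Z, SZ), mul(SZ, SSZ)))))))))))))
  →45  S(S(S(S(S(S(S(S(S(mul(add(add(Z, Z), Z), add(add(Z, SZ), mul(SZ, SSZ))))))))))))
  →46  S(S(S(S(S(S(S(S(S(mul(add(Z, Z), add(add(Z, SZ), mul(SZ, SSZ))))))))))))
  →47  S(S(S(S(S(S(S(S(S(mul(Z, add(add(Z, SZ), mul(SZ, SSZ))))))))))))
  →48  S^9(Z)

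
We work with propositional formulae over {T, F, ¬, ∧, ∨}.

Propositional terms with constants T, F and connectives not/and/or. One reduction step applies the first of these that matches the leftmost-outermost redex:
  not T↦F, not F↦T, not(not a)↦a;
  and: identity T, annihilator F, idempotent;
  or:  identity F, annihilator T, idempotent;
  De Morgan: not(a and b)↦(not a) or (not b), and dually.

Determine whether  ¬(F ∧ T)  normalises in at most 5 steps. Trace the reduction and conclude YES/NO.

  start: ¬(F ∧ T)
  →1  ¬F ∨ ¬T
  →2  T ∨ ¬T
  →3  T

Answer: YES — reaches normal form T in 3 ≤ 5 steps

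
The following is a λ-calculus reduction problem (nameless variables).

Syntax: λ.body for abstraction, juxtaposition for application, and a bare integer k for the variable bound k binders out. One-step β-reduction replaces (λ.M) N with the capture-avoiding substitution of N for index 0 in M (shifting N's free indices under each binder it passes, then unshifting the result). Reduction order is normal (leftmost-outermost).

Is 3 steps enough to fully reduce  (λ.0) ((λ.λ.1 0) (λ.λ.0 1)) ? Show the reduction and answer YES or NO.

  start: (λ.0) ((λ.λ.1 0) (λ.λ.0 1))
  step 1: (λ.λ.1 0) (λ.λ.0 1)
  step 2: λ.(λ.λ.0 1) 0
  step 3: λ.λ.0 1

Answer: YES — reaches normal form λ.λ.0 1 in 3 ≤ 3 steps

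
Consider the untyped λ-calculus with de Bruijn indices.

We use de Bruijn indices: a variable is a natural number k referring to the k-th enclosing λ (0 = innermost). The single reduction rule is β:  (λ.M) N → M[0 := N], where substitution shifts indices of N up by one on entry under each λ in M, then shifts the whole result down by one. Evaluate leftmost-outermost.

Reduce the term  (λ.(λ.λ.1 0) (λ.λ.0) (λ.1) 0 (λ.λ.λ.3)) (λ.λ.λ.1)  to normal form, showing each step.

Answer: normal form = λ.λ.1  (in 6 steps)

Derivation:
  start: (λ.(λ.λ.1 0) (λ.λ.0) (λ.1) 0 (λ.λ.λ.3)) (λ.λ.λ.1)
  step 1: (λ.λ.1 0) (λ.λ.0) (λ.λ.λ.λ.1) (λ.λ.λ.1) (λ.λ.λ.λ.λ.λ.1)
  step 2: (λ.(λ.λ.0) 0) (λ.λ.λ.λ.1) (λ.λ.λ.1) (λ.λ.λ.λ.λ.λ.1)
  step 3: (λ.λ.0) (λ.λ.λ.λ.1) (λ.λ.λ.1) (λ.λ.λ.λ.λ.λ.1)
  step 4: (λ.0) (λ.λ.λ.1) (λ.λ.λ.λ.λ.λ.1)
  step 5: (λ.λ.λ.1) (λ.λ.λ.λ.λ.λ.1)
  step 6: λ.λ.1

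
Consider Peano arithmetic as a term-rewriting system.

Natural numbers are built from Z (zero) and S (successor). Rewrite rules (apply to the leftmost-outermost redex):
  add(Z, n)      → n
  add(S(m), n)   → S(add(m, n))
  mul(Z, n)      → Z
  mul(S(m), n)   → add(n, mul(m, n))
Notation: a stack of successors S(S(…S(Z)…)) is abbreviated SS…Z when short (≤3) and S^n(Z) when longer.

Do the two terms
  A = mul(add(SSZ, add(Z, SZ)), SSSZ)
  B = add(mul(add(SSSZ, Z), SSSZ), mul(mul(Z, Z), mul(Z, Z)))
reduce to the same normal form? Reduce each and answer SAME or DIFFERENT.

Answer: SAME — A ⇓ S^9(Z), B ⇓ S^9(Z)

Working:
Term A:
  start: mul(add(SSZ, add(Z, SZ)), SSSZ)
  [1] mul(S(add(SZ, add(Z, SZ))), SSSZ)
  [2] add(SSSZ, mul(add(SZ, add(Z, SZ)), SSSZ))
  [3] S(add(SSZ, mul(add(SZ, add(Z, SZ)), SSSZ)))
  [4] S(S(add(SZ, mul(add(SZ, add(Z, SZ)), SSSZ))))
  [5] S(S(S(add(Z, mul(add(SZ, add(Z, SZ)), SSSZ)))))
  [6] S(S(S(mul(add(SZ, add(Z, SZ)), SSSZ))))
  [7] S(S(S(mul(S(add(Z, add(Z, SZ))), SSSZ))))
  [8] S(S(S(add(SSSZ, mul(add(Z, add(Z, SZ)), SSSZ)))))
  [9] S(S(S(S(add(SSZ, mul(add(Z, add(Z, SZ)), SSSZ))))))
  [10] S(S(S(S(S(add(SZ, mul(add(Z, add(Z, SZ)), SSSZ)))))))
  [11] S(S(S(S(S(S(add(Z, mul(add(Z, add(Z, SZ)), SSSZ))))))))
  [12] S(S(S(S(S(S(mul(add(Z, add(Z, SZ)), SSSZ)))))))
  [13] S(S(S(S(S(S(mul(add(Z, SZ), SSSZ)))))))
  [14] S(S(S(S(S(S(mul(SZ, SSSZ)))))))
  [15] S(S(S(S(S(S(add(SSSZ, mul(Z, SSSZ))))))))
  [16] S(S(S(S(S(S(S(add(SSZ, mul(Z, SSSZ)))))))))
  [17] S(S(S(S(S(S(S(S(add(SZ, mul(Z, SSSZ))))))))))
  [18] S(S(S(S(S(S(S(S(S(add(Z, mul(Z, SSSZ)))))))))))
  [19] S(S(S(S(S(S(S(S(S(mul(Z, SSSZ))))))))))
  [20] S^9(Z)

Term B:
  start: add(mul(add(SSSZ, Z), SSSZ), mul(mul(Z, Z), mul(Z, Z)))
  [1] add(mul(S(add(SSZ, Z)), SSSZ), mul(mul(Z, Z), mul(Z, Z)))
  [2] add(add(SSSZ, mul(add(SSZ, Z), SSSZ)), mul(mul(Z, Z), mul(Z, Z)))
  [3] add(S(add(SSZ, mul(add(SSZ, Z), SSSZ))), mul(mul(Z, Z), mul(Z, Z)))
  [4] S(add(add(SSZ, mul(add(SSZ, Z), SSSZ)), mul(mul(Z, Z), mul(Z, Z))))
  [5] S(add(S(add(SZ, mul(add(SSZ, Z), SSSZ))), mul(mul(Z, Z), mul(Z, Z))))
  [6] S(S(add(add(SZ, mul(add(SSZ, Z), SSSZ)), mul(mul(Z, Z), mul(Z, Z)))))
  [7] S(S(add(S(add(Z, mul(add(SSZ, Z), SSSZ))), mul(mul(Z, Z), mul(Z, Z)))))
  [8] S(S(S(add(add(Z, mul(add(SSZ, Z), SSSZ)), mul(mul(Z, Z), mul(Z, Z))))))
  [9] S(S(S(add(mul(add(SSZ, Z), SSSZ), mul(mul(Z, Z), mul(Z, Z))))))
  [10] S(S(S(add(mul(S(add(SZ, Z)), SSSZ), mul(mul(Z, Z), mul(Z, Z))))))
  [11] S(S(S(add(add(SSSZ, mul(add(SZ, Z), SSSZ)), mul(mul(Z, Z), mul(Z, Z))))))
  [12] S(S(S(add(S(add(SSZ, mul(add(SZ, Z), SSSZ))), mul(mul(Z, Z), mul(Z, Z))))))
  [13] S(S(S(S(add(add(SSZ, mul(add(SZ, Z), SSSZ)), mul(mul(Z, Z), mul(Z, Z)))))))
  [14] S(S(S(S(add(S(add(SZ, mul(add(SZ, Z), SSSZ))), mul(mul(Z, Z), mul(Z, Z)))))))
  [15] S(S(S(S(S(add(add(SZ, mul(add(SZ, Z), SSSZ)), mul(mul(Z, Z), mul(Z, Z))))))))
  [16] S(S(S(S(S(add(S(add(Z, mul(add(SZ, Z), SSSZ))), mul(mul(Z, Z), mul(Z, Z))))))))
  [17] S(S(S(S(S(S(add(add(Z, mul(add(SZ, Z), SSSZ)), mul(mul(Z, Z), mul(Z, Z)))))))))
  [18] S(S(S(S(S(S(add(mul(add(SZ, Z), SSSZ), mul(mul(Z, Z), mul(Z, Z)))))))))
  [19] S(S(S(S(S(S(add(mul(S(add(Z, Z)), SSSZ), mul(mul(Z, Z), mul(Z, Z)))))))))
  [20] S(S(S(S(S(S(add(add(SSSZ, mul(add(Z, Z), SSSZ)), mul(mul(Z, Z), mul(Z, Z)))))))))
  [21] S(S(S(S(S(S(add(S(add(SSZ, mul(add(Z, Z), SSSZ))), mul(mul(Z, Z), mul(Z, Z)))))))))
  [22] S(S(S(S(S(S(S(add(add(SSZ, mul(add(Z, Z), SSSZ)), mul(mul(Z, Z), mul(Z, Z))))))))))
  [23] S(S(S(S(S(S(S(add(S(add(SZ, mul(add(Z, Z), SSSZ))), mul(mul(Z, Z), mul(Z, Z))))))))))
  [24] S(S(S(S(S(S(S(S(add(add(SZ, mul(add(Z, Z), SSSZ)), mul(mul(Z, Z), mul(Z, Z)))))))))))
  [25] S(S(S(S(S(S(S(S(add(S(add(Z, mul(add(Z, Z), SSSZ))), mul(mul(Z, Z), mul(Z, Z)))))))))))
  [26] S(S(S(S(S(S(S(S(S(add(add(Z, mul(add(Z, Z), SSSZ)), mul(mul(Z, Z), mul(Z, Z))))))))))))
  [27] S(S(S(S(S(S(S(S(S(add(mul(add(Z, Z), SSSZ), mul(mul(Z, Z), mul(Z, Z))))))))))))
  [28] S(S(S(S(S(S(S(S(S(add(mul(Z, SSSZ), mul(mul(Z, Z), mul(Z, Z))))))))))))
  [29] S(S(S(S(S(S(S(S(S(add(Z, mul(mul(Z, Z), mul(Z, Z))))))))))))
  [30] S(S(S(S(S(S(S(S(S(mul(mul(Z, Z), mul(Z, Z)))))))))))
  [31] S(S(S(S(S(S(S(S(S(mul(Z, mul(Z, Z)))))))))))
  [32] S^9(Z)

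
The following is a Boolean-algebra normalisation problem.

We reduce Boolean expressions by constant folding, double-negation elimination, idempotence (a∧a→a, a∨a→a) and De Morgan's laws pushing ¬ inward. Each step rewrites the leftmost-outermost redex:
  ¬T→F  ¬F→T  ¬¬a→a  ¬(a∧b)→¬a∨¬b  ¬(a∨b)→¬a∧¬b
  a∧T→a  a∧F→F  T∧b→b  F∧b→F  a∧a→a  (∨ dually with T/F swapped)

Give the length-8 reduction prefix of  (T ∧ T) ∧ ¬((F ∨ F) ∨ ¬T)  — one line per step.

Answer: after 8 steps: T

Reduction:
  start: (T ∧ T) ∧ ¬((F ∨ F) ∨ ¬T)
  step 1: T ∧ ¬((F ∨ F) ∨ ¬T)
  step 2: ¬((F ∨ F) ∨ ¬T)
  step 3: ¬(F ∨ F) ∧ ¬¬T
  step 4: (¬F ∧ ¬F) ∧ ¬¬T
  step 5: ¬F ∧ ¬¬T
  step 6: T ∧ ¬¬T
  step 7: ¬¬T
  step 8: T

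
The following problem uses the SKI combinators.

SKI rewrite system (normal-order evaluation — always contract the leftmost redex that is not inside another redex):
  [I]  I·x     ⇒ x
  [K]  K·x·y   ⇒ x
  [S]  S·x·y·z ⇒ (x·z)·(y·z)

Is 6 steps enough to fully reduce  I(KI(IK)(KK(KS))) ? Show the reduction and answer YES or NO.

  start: I(KI(IK)(KK(KS)))
  [1] KI(IK)(KK(KS))
  [2] I(KK(KS))
  [3] KK(KS)
  [4] K

Answer: YES — reaches normal form K in 4 ≤ 6 steps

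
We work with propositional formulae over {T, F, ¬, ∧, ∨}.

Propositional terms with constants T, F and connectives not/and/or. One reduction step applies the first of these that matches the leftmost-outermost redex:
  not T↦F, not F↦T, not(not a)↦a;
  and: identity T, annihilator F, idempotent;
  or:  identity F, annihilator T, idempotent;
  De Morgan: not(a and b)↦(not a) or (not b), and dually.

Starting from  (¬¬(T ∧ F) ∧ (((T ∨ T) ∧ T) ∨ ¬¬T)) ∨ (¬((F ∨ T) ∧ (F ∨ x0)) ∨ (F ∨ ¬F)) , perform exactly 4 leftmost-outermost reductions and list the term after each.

Answer: after 4 steps: ¬((F ∨ T) ∧ (F ∨ x0)) ∨ (F ∨ ¬F)

Working:
  start: (¬¬(T ∧ F) ∧ (((T ∨ T) ∧ T) ∨ ¬¬T)) ∨ (¬((F ∨ T) ∧ (F ∨ x0)) ∨ (F ∨ ¬F))
  step 1: ((T ∧ F) ∧ (((T ∨ T) ∧ T) ∨ ¬¬T)) ∨ (¬((F ∨ T) ∧ (F ∨ x0)) ∨ (F ∨ ¬F))
  step 2: (F ∧ (((T ∨ T) ∧ T) ∨ ¬¬T)) ∨ (¬((F ∨ T) ∧ (F ∨ x0)) ∨ (F ∨ ¬F))
  step 3: F ∨ (¬((F ∨ T) ∧ (F ∨ x0)) ∨ (F ∨ ¬F))
  step 4: ¬((F ∨ T) ∧ (F ∨ x0)) ∨ (F ∨ ¬F)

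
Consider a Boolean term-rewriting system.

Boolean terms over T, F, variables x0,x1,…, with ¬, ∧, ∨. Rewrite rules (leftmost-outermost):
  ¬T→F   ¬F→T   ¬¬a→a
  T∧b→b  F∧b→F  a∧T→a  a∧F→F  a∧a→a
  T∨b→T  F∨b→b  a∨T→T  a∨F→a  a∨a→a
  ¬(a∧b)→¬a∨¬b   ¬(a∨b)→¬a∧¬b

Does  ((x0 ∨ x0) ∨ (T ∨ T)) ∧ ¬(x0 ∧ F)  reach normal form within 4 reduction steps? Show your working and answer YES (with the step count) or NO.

Answer: NO — after 4 steps the term is ¬(x0 ∧ F), not yet normal

Working:
  start: ((x0 ∨ x0) ∨ (T ∨ T)) ∧ ¬(x0 ∧ F)
  [1] (x0 ∨ (T ∨ T)) ∧ ¬(x0 ∧ F)
  [2] (x0 ∨ T) ∧ ¬(x0 ∧ F)
  [3] T ∧ ¬(x0 ∧ F)
  [4] ¬(x0 ∧ F)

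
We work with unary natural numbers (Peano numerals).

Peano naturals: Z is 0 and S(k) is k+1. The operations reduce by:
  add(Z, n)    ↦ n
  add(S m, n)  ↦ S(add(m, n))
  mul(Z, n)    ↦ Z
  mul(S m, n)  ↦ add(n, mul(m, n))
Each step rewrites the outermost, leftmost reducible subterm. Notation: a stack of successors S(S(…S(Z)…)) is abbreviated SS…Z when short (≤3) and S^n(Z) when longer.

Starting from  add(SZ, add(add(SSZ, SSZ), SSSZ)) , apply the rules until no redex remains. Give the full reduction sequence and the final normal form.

Answer: normal form = S^8(Z)  (in 10 steps)

Working:
  start: add(SZ, add(add(SSZ, SSZ), SSSZ))
  [1] S(add(Z, add(add(SSZ, SSZ), SSSZ)))
  [2] S(add(add(SSZ, SSZ), SSSZ))
  [3] S(add(S(add(SZ, SSZ)), SSSZ))
  [4] S(S(add(add(SZ, SSZ), SSSZ)))
  [5] S(S(add(S(add(Z, SSZ)), SSSZ)))
  [6] S(S(S(add(add(Z, SSZ), SSSZ))))
  [7] S(S(S(add(SSZ, SSSZ))))
  [8] S(S(S(S(add(SZ, SSSZ)))))
  [9] S(S(S(S(S(add(Z, SSSZ))))))
  [10] S^8(Z)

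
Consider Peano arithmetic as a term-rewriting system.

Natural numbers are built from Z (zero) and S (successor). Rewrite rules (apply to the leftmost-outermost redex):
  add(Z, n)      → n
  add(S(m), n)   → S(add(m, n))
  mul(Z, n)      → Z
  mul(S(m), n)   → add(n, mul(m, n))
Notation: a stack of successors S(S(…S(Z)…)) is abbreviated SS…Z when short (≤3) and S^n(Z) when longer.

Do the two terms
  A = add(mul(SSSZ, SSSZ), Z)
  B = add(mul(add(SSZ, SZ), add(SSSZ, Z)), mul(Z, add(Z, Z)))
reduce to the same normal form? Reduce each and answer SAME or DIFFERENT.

Answer: SAME — A ⇓ S^9(Z), B ⇓ S^9(Z)

Reduction:
Term A:
  start: add(mul(SSSZ, SSSZ), Z)
  →1  add(add(SSSZ, mul(SSZ, SSSZ)), Z)
  →2  add(S(add(SSZ, mul(SSZ, SSSZ))), Z)
  →3  S(add(add(SSZ, mul(SSZ, SSSZ)), Z))
  →4  S(add(S(add(SZ, mul(SSZ, SSSZ))), Z))
  →5  S(S(add(add(SZ, mul(SSZ, SSSZ)), Z)))
  →6  S(S(add(S(add(Z, mul(SSZ, SSSZ))), Z)))
  →7  S(S(S(add(add(Z, mul(SSZ, SSSZ)), Z))))
  →8  S(S(S(add(mul(SSZ, SSSZ), Z))))
  →9  S(S(S(add(add(SSSZ, mul(SZ, SSSZ)), Z))))
  →10  S(S(S(add(S(add(SSZ, mul(SZ, SSSZ))), Z))))
  →11  S(S(S(S(add(add(SSZ, mul(SZ, SSSZ)), Z)))))
  →12  S(S(S(S(add(S(add(SZ, mul(SZ, SSSZ))), Z)))))
  →13  S(S(S(S(S(add(add(SZ, mul(SZ, SSSZ)), Z))))))
  →14  S(S(S(S(S(add(S(add(Z, mul(SZ, SSSZ))), Z))))))
  →15  S(S(S(S(S(S(add(add(Z, mul(SZ, SSSZ)), Z)))))))
  →16  S(S(S(S(S(S(add(mul(SZ, SSSZ), Z)))))))
  →17  S(S(S(S(S(S(add(add(SSSZ, mul(Z, SSSZ)), Z)))))))
  →18  S(S(S(S(S(S(add(S(add(SSZ, mul(Z, SSSZ))), Z)))))))
  →19  S(S(S(S(S(S(S(add(add(SSZ, mul(Z, SSSZ)), Z))))))))
  →20  S(S(S(S(S(S(S(add(S(add(SZ, mul(Z, SSSZ))), Z))))))))
  →21  S(S(S(S(S(S(S(S(add(add(SZ, mul(Z, SSSZ)), Z)))))))))
  →22  S(S(S(S(S(S(S(S(add(S(add(Z, mul(Z, SSSZ))), Z)))))))))
  →23  S(S(S(S(S(S(S(S(S(add(add(Z, mul(Z, SSSZ)), Z))))))))))
  →24  S(S(S(S(S(S(S(S(S(add(mul(Z, SSSZ), Z))))))))))
  →25  S(S(S(S(S(S(S(S(S(add(Z, Z))))))))))
  →26  S^9(Z)

Term B:
  start: add(mul(add(SSZ, SZ), add(SSSZ, Z)), mul(Z, add(Z, Z)))
  →1  add(mul(S(add(SZ, SZ)), add(SSSZ, Z)), mul(Z, add(Z, Z)))
  →2  add(add(add(SSSZ, Z), mul(add(SZ, SZ), add(SSSZ, Z))), mul(Z, add(Z, Z)))
  →3  add(add(S(add(SSZ, Z)), mul(add(SZ, SZ), add(SSSZ, Z))), mul(Z, add(Z, Z)))
  →4  add(S(add(add(SSZ, Z), mul(add(SZ, SZ), add(SSSZ, Z)))), mul(Z, add(Z, Z)))
  →5  S(add(add(add(SSZ, Z), mul(add(SZ, SZ), add(SSSZ, Z))), mul(Z, add(Z, Z))))
  →6  S(add(add(S(add(SZ, Z)), mul(add(SZ, SZ), add(SSSZ, Z))), mul(Z, add(Z, Z))))
  →7  S(add(S(add(add(SZ, Z), mul(add(SZ, SZ), add(SSSZ, Z)))), mul(Z, add(Z, Z))))
  →8  S(S(add(add(add(SZ, Z), mul(add(SZ, SZ), add(SSSZ, Z))), mul(Z, add(Z, Z)))))
  →9  S(S(add(add(S(add(Z, Z)), mul(add(SZ, SZ), add(SSSZ, Z))), mul(Z, add(Z, Z)))))
  →10  S(S(add(S(add(add(Z, Z), mul(add(SZ, SZ), add(SSSZ, Z)))), mul(Z, add(Z, Z)))))
  →11  S(S(S(add(add(add(Z, Z), mul(add(SZ, SZ), add(SSSZ, Z))), mul(Z, add(Z, Z))))))
  →12  S(S(S(add(add(Z, mul(add(SZ, SZ), add(SSSZ, Z))), mul(Z, add(Z, Z))))))
  →13  S(S(S(add(mul(add(SZ, SZ), add(SSSZ, Z)), mul(Z, add(Z, Z))))))
  →14  S(S(S(add(mul(S(add(Z, SZ)), add(SSSZ, Z)), mul(Z, add(Z, Z))))))
  →15  S(S(S(add(add(add(SSSZ, Z), mul(add(Z, SZ), add(SSSZ, Z))), mul(Z, add(Z, Z))))))
  →16  S(S(S(add(add(S(add(SSZ, Z)), mul(add(Z, SZ), add(SSSZ, Z))), mul(Z, add(Z, Z))))))
  →17  S(S(S(add(S(add(add(SSZ, Z), mul(add(Z, SZ), add(SSSZ, Z)))), mul(Z, add(Z, Z))))))
  →18  S(S(S(S(add(add(add(SSZ, Z), mul(add(Z, SZ), add(SSSZ, Z))), mul(Z, add(Z, Z)))))))
  →19  S(S(S(S(add(add(S(add(SZ, Z)), mul(add(Z, SZ), add(SSSZ, Z))), mul(Z, add(Z, Z)))))))
  →20  S(S(S(S(add(S(add(add(SZ, Z), mul(add(Z, SZ), add(SSSZ, Z)))), mul(Z, add(Z, Z)))))))
  →21  S(S(S(S(S(add(add(add(SZ, Z), mul(add(Z, SZ), add(SSSZ, Z))), mul(Z, add(Z, Z))))))))
  →22  S(S(S(S(S(add(add(S(add(Z, Z)), mul(add(Z, SZ), add(SSSZ, Z))), mul(Z, add(Z, Z))))))))
  →23  S(S(S(S(S(add(S(add(add(Z, Z), mul(add(Z, SZ), add(SSSZ, Z)))), mul(Z, add(Z, Z))))))))
  →24  S(S(S(S(S(S(add(add(add(Z, Z), mul(add(Z, SZ), add(SSSZ, Z))), mul(Z, add(Z, Z)))))))))
  →25  S(S(S(S(S(S(add(add(Z, mul(add(Z, SZ), add(SSSZ, Z))), mul(Z, add(Z, Z)))))))))
  →26  S(S(S(S(S(S(add(mul(add(Z, SZ), add(SSSZ, Z)), mul(Z, add(Z, Z)))))))))
  →27  S(S(S(S(S(S(add(mul(SZ, add(SSSZ, Z)), mul(Z, add(Z, Z)))))))))
  →28  S(S(S(S(S(S(add(add(add(SSSZ, Z), mul(Z, add(SSSZ, Z))), mul(Z, add(Z, Z)))))))))
  →29  S(S(S(S(S(S(add(add(S(add(SSZ, Z)), mul(Z, add(SSSZ, Z))), mul(Z, add(Z, Z)))))))))
  →30  S(S(S(S(S(S(add(S(add(add(SSZ, Z), mul(Z, add(SSSZ, Z)))), mul(Z, add(Z, Z)))))))))
  →31  S(S(S(S(S(S(S(add(add(add(SSZ, Z), mul(Z, add(SSSZ, Z))), mul(Z, add(Z, Z))))))))))
  →32  S(S(S(S(S(S(S(add(add(S(add(SZ, Z)), mul(Z, add(SSSZ, Z))), mul(Z, add(Z, Z))))))))))
  →33  S(S(S(S(S(S(S(add(S(add(add(SZ, Z), mul(Z, add(SSSZ, Z)))), mul(Z, add(Z, Z))))))))))
  →34  S(S(S(S(S(S(S(S(add(add(add(SZ, Z), mul(Z, add(SSSZ, Z))), mul(Z, add(Z, Z)))))))))))
  →35  S(S(S(S(S(S(S(S(add(add(S(add(Z, Z)), mul(Z, add(SSSZ, Z))), mul(Z, add(Z, Z)))))))))))
  →36  S(S(S(S(S(S(S(S(add(S(add(add(Z, Z), mul(Z, add(SSSZ, Z)))), mul(Z, add(Z, Z)))))))))))
  →37  S(S(S(S(S(S(S(S(S(add(add(add(Z, Z), mul(Z, add(SSSZ, Z))), mul(Z, add(Z, Z))))))))))))
  →38  S(S(S(S(S(S(S(S(S(add(add(Z, mul(Z, add(SSSZ, Z))), mul(Z, add(Z, Z))))))))))))
  →39  S(S(S(S(S(S(S(S(S(add(mul(Z, add(SSSZ, Z)), mul(Z, add(Z, Z))))))))))))
  →40  S(S(S(S(S(S(S(S(S(add(Z, mul(Z, add(Z, Z))))))))))))
  →41  S(S(S(S(S(S(S(S(S(mul(Z, add(Z, Z)))))))))))
  →42  S^9(Z)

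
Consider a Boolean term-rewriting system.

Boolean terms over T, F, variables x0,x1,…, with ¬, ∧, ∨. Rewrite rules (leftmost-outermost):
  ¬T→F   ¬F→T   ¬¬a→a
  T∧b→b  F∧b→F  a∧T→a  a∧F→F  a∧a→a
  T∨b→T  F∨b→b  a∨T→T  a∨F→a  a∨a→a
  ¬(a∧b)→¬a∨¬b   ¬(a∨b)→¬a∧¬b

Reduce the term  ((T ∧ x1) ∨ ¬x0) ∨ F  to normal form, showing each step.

  start: ((T ∧ x1) ∨ ¬x0) ∨ F
  step 1: (T ∧ x1) ∨ ¬x0
  step 2: x1 ∨ ¬x0

Answer: normal form = x1 ∨ ¬x0  (in 2 steps)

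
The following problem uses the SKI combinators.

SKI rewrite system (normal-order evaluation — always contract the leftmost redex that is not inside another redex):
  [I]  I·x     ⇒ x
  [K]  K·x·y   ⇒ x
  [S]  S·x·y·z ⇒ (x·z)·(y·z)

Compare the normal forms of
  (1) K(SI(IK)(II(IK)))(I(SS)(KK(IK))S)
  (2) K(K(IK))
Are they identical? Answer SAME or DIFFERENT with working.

Term A:
  start: K(SI(IK)(II(IK)))(I(SS)(KK(IK))S)
  [1] SI(IK)(II(IK))
  [2] I(II(IK))(IK(II(IK)))
  [3] II(IK)(IK(II(IK)))
  [4] I(IK)(IK(II(IK)))
  [5] IK(IK(II(IK)))
  [6] K(IK(II(IK)))
  [7] K(K(II(IK)))
  [8] K(K(I(IK)))
  [9] K(K(IK))
  [10] K(KK)

Term B:
  start: K(K(IK))
  [1] K(KK)

Answer: SAME — A ⇓ K(KK), B ⇓ K(KK)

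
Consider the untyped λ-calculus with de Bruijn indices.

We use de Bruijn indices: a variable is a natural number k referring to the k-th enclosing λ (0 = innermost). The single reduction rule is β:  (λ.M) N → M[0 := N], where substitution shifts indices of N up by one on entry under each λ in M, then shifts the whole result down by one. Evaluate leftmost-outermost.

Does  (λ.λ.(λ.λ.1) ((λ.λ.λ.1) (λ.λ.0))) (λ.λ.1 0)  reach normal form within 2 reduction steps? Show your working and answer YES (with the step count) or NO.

Answer: NO — after 2 steps the term is λ.λ.(λ.λ.λ.1) (λ.λ.0), not yet normal

Working:
  start: (λ.λ.(λ.λ.1) ((λ.λ.λ.1) (λ.λ.0))) (λ.λ.1 0)
  →1  λ.(λ.λ.1) ((λ.λ.λ.1) (λ.λ.0))
  →2  λ.λ.(λ.λ.λ.1) (λ.λ.0)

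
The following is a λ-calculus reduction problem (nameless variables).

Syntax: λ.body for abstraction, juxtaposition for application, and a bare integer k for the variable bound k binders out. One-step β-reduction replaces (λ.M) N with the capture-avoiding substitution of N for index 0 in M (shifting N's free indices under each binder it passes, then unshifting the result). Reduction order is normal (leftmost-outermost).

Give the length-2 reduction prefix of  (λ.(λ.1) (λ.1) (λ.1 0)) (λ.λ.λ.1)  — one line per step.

  start: (λ.(λ.1) (λ.1) (λ.1 0)) (λ.λ.λ.1)
  [1] (λ.λ.λ.λ.1) (λ.λ.λ.λ.1) (λ.(λ.λ.λ.1) 0)
  [2] (λ.λ.λ.1) (λ.(λ.λ.λ.1) 0)

Answer: after 2 steps: (λ.λ.λ.1) (λ.(λ.λ.λ.1) 0)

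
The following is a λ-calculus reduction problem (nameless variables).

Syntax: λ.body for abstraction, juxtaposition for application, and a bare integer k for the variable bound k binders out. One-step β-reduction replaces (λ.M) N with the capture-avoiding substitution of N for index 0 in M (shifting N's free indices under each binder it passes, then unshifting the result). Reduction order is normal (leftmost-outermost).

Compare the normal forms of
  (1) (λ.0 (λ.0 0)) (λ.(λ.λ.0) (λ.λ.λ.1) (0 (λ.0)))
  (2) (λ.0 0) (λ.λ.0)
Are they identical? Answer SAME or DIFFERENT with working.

Term A:
  start: (λ.0 (λ.0 0)) (λ.(λ.λ.0) (λ.λ.λ.1) (0 (λ.0)))
  step 1: (λ.(λ.λ.0) (λ.λ.λ.1) (0 (λ.0))) (λ.0 0)
  step 2: (λ.λ.0) (λ.λ.λ.1) ((λ.0 0) (λ.0))
  step 3: (λ.0) ((λ.0 0) (λ.0))
  step 4: (λ.0 0) (λ.0)
  step 5: (λ.0) (λ.0)
  step 6: λ.0

Term B:
  start: (λ.0 0) (λ.λ.0)
  step 1: (λ.λ.0) (λ.λ.0)
  step 2: λ.0

Answer: SAME — A ⇓ λ.0, B ⇓ λ.0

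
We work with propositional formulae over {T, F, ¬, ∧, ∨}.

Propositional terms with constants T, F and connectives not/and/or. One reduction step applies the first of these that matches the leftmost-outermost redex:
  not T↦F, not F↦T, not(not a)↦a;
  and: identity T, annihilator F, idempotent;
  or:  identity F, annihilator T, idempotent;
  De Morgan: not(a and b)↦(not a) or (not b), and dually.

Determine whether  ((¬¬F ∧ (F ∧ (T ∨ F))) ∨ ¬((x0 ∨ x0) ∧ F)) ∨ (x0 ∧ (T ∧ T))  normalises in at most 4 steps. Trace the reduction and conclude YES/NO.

  start: ((¬¬F ∧ (F ∧ (T ∨ F))) ∨ ¬((x0 ∨ x0) ∧ F)) ∨ (x0 ∧ (T ∧ T))
  step 1: ((F ∧ (F ∧ (T ∨ F))) ∨ ¬((x0 ∨ x0) ∧ F)) ∨ (x0 ∧ (T ∧ T))
  step 2: (F ∨ ¬((x0 ∨ x0) ∧ F)) ∨ (x0 ∧ (T ∧ T))
  step 3: ¬((x0 ∨ x0) ∧ F) ∨ (x0 ∧ (T ∧ T))
  step 4: (¬(x0 ∨ x0) ∨ ¬F) ∨ (x0 ∧ (T ∧ T))

Answer: NO — after 4 steps the term is (¬(x0 ∨ x0) ∨ ¬F) ∨ (x0 ∧ (T ∧ T)), not yet normal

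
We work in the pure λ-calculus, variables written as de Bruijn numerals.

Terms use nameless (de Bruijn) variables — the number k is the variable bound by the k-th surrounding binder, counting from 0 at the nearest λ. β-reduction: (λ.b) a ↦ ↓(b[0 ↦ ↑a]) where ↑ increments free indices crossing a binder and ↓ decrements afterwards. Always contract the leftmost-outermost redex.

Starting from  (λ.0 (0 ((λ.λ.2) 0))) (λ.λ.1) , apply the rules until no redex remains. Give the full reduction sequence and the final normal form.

Answer: normal form = λ.λ.λ.λ.λ.1  (in 4 steps)

Working:
  start: (λ.0 (0 ((λ.λ.2) 0))) (λ.λ.1)
  [1] (λ.λ.1) ((λ.λ.1) ((λ.λ.λ.λ.1) (λ.λ.1)))
  [2] λ.(λ.λ.1) ((λ.λ.λ.λ.1) (λ.λ.1))
  [3] λ.λ.(λ.λ.λ.λ.1) (λ.λ.1)
  [4] λ.λ.λ.λ.λ.1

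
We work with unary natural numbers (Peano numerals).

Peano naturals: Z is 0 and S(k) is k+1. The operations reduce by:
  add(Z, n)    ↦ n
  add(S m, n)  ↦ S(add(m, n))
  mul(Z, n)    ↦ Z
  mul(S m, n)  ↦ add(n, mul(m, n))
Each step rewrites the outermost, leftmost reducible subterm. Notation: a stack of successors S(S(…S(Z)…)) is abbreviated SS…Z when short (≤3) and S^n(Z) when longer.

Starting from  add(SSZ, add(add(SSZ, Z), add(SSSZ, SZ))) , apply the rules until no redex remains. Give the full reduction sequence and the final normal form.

Answer: normal form = S^8(Z)  (in 13 steps)

Derivation:
  start: add(SSZ, add(add(SSZ, Z), add(SSSZ, SZ)))
  →1  S(add(SZ, add(add(SSZ, Z), add(SSSZ, SZ))))
  →2  S(S(add(Z, add(add(SSZ, Z), add(SSSZ, SZ)))))
  →3  S(S(add(add(SSZ, Z), add(SSSZ, SZ))))
  →4  S(S(add(S(add(SZ, Z)), add(SSSZ, SZ))))
  →5  S(S(S(add(add(SZ, Z), add(SSSZ, SZ)))))
  →6  S(S(S(add(S(add(Z, Z)), add(SSSZ, SZ)))))
  →7  S(S(S(S(add(add(Z, Z), add(SSSZ, SZ))))))
  →8  S(S(S(S(add(Z, add(SSSZ, SZ))))))
  →9  S(S(S(S(add(SSSZ, SZ)))))
  →10  S(S(S(S(S(add(SSZ, SZ))))))
  →11  S(S(S(S(S(S(add(SZ, SZ)))))))
  →12  S(S(S(S(S(S(S(add(Z, SZ))))))))
  →13  S^8(Z)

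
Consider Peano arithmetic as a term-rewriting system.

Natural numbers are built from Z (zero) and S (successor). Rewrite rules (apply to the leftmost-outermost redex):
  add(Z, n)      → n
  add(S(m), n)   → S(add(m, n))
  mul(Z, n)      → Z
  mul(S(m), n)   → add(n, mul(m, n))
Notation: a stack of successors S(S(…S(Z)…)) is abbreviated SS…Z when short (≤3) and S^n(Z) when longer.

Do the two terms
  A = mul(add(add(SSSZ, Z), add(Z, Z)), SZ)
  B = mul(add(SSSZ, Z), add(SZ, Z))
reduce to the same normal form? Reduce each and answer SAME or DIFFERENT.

Answer: SAME — A ⇓ SSSZ, B ⇓ SSSZ

Working:
Term A:
  start: mul(add(add(SSSZ, Z), add(Z, Z)), SZ)
  [1] mul(add(S(add(SSZ, Z)), add(Z, Z)), SZ)
  [2] mul(S(add(add(SSZ, Z), add(Z, Z))), SZ)
  [3] add(SZ, mul(add(add(SSZ, Z), add(Z, Z)), SZ))
  [4] S(add(Z, mul(add(add(SSZ, Z), add(Z, Z)), SZ)))
  [5] S(mul(add(add(SSZ, Z), add(Z, Z)), SZ))
  [6] S(mul(add(S(add(SZ, Z)), add(Z, Z)), SZ))
  [7] S(mul(S(add(add(SZ, Z), add(Z, Z))), SZ))
  [8] S(add(SZ, mul(add(add(SZ, Z), add(Z, Z)), SZ)))
  [9] S(S(add(Z, mul(add(add(SZ, Z), add(Z, Z)), SZ))))
  [10] S(S(mul(add(add(SZ, Z), add(Z, Z)), SZ)))
  [11] S(S(mul(add(S(add(Z, Z)), add(Z, Z)), SZ)))
  [12] S(S(mul(S(add(add(Z, Z), add(Z, Z))), SZ)))
  [13] S(S(add(SZ, mul(add(add(Z, Z), add(Z, Z)), SZ))))
  [14] S(S(S(add(Z, mul(add(add(Z, Z), add(Z, Z)), SZ)))))
  [15] S(S(S(mul(add(add(Z, Z), add(Z, Z)), SZ))))
  [16] S(S(S(mul(add(Z, add(Z, Z)), SZ))))
  [17] S(S(S(mul(add(Z, Z), SZ))))
  [18] S(S(S(mul(Z, SZ))))
  [19] SSSZ

Term B:
  start: mul(add(SSSZ, Z), add(SZ, Z))
  [1] mul(S(add(SSZ, Z)), add(SZ, Z))
  [2] add(add(SZ, Z), mul(add(SSZ, Z), add(SZ, Z)))
  [3] add(S(add(Z, Z)), mul(add(SSZ, Z), add(SZ, Z)))
  [4] S(add(add(Z, Z), mul(add(SSZ, Z), add(SZ, Z))))
  [5] S(add(Z, mul(add(SSZ, Z), add(SZ, Z))))
  [6] S(mul(add(SSZ, Z), add(SZ, Z)))
  [7] S(mul(S(add(SZ, Z)), add(SZ, Z)))
  [8] S(add(add(SZ, Z), mul(add(SZ, Z), add(SZ, Z))))
  [9] S(add(S(add(Z, Z)), mul(add(SZ, Z), add(SZ, Z))))
  [10] S(S(add(add(Z, Z), mul(add(SZ, Z), add(SZ, Z)))))
  [11] S(S(add(Z, mul(add(SZ, Z), add(SZ, Z)))))
  [12] S(S(mul(add(SZ, Z), add(SZ, Z))))
  [13] S(S(mul(S(add(Z, Z)), add(SZ, Z))))
  [14] S(S(add(add(SZ, Z), mul(add(Z, Z), add(SZ, Z)))))
  [15] S(S(add(S(add(Z, Z)), mul(add(Z, Z), add(SZ, Z)))))
  [16] S(S(S(add(add(Z, Z), mul(add(Z, Z), add(SZ, Z))))))
  [17] S(S(S(add(Z, mul(add(Z, Z), add(SZ, Z))))))
  [18] S(S(S(mul(add(Z, Z), add(SZ, Z)))))
  [19] S(S(S(mul(Z, add(SZ, Z)))))
  [20] SSSZ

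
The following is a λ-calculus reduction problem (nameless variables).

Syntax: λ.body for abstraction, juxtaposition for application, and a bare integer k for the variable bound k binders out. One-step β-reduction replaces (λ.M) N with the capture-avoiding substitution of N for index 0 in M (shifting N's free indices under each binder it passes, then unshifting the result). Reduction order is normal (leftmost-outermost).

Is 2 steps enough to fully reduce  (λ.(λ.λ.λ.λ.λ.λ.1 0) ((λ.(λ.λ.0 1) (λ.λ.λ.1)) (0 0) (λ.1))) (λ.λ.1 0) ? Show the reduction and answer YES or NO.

Answer: YES — reaches normal form λ.λ.λ.λ.λ.1 0 in 2 ≤ 2 steps

Working:
  start: (λ.(λ.λ.λ.λ.λ.λ.1 0) ((λ.(λ.λ.0 1) (λ.λ.λ.1)) (0 0) (λ.1))) (λ.λ.1 0)
  [1] (λ.λ.λ.λ.λ.λ.1 0) ((λ.(λ.λ.0 1) (λ.λ.λ.1)) ((λ.λ.1 0) (λ.λ.1 0)) (λ.λ.λ.1 0))
  [2] λ.λ.λ.λ.λ.1 0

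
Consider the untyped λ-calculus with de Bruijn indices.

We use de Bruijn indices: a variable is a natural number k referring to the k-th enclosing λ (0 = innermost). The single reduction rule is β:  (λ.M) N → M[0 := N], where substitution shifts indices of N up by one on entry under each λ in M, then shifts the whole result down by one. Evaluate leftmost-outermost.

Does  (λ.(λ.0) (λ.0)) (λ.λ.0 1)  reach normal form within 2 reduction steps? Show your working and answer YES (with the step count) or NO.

Answer: YES — reaches normal form λ.0 in 2 ≤ 2 steps

Reduction:
  start: (λ.(λ.0) (λ.0)) (λ.λ.0 1)
  →1  (λ.0) (λ.0)
  →2  λ.0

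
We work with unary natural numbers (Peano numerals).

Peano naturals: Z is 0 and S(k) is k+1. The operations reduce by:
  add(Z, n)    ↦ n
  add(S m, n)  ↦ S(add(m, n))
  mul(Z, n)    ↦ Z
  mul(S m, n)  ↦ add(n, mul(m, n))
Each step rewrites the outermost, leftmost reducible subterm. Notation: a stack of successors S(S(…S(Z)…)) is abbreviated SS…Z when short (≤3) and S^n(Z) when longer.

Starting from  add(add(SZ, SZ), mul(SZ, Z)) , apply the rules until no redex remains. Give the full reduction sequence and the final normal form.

  start: add(add(SZ, SZ), mul(SZ, Z))
  [1] add(S(add(Z, SZ)), mul(SZ, Z))
  [2] S(add(add(Z, SZ), mul(SZ, Z)))
  [3] S(add(SZ, mul(SZ, Z)))
  [4] S(S(add(Z, mul(SZ, Z))))
  [5] S(S(mul(SZ, Z)))
  [6] S(S(add(Z, mul(Z, Z))))
  [7] S(S(mul(Z, Z)))
  [8] SSZ

Answer: normal form = SSZ  (in 8 steps)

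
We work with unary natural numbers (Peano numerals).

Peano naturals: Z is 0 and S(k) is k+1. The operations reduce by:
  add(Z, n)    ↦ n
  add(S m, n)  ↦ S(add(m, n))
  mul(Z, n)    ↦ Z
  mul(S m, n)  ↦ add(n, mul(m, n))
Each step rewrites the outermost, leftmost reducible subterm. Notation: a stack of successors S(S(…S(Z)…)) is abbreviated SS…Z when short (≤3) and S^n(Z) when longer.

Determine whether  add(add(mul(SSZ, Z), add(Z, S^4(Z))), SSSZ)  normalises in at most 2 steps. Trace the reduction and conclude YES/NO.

Answer: NO — after 2 steps the term is add(add(mul(SZ, Z), add(Z, S^4(Z))), SSSZ), not yet normal

Reduction:
  start: add(add(mul(SSZ, Z), add(Z, S^4(Z))), SSSZ)
  [1] add(add(add(Z, mul(SZ, Z)), add(Z, S^4(Z))), SSSZ)
  [2] add(add(mul(SZ, Z), add(Z, S^4(Z))), SSSZ)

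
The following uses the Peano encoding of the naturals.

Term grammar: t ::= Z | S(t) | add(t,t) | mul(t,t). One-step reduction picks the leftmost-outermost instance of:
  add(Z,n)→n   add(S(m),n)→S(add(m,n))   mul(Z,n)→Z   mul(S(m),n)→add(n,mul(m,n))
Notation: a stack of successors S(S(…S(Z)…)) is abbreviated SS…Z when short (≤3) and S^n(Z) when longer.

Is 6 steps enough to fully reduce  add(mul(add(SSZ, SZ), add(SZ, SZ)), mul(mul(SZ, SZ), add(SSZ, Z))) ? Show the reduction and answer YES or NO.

  start: add(mul(add(SSZ, SZ), add(SZ, SZ)), mul(mul(SZ, SZ), add(SSZ, Z)))
  step 1: add(mul(S(add(SZ, SZ)), add(SZ, SZ)), mul(mul(SZ, SZ), add(SSZ, Z)))
  step 2: add(add(add(SZ, SZ), mul(add(SZ, SZ), add(SZ, SZ))), mul(mul(SZ, SZ), add(SSZ, Z)))
  step 3: add(add(S(add(Z, SZ)), mul(add(SZ, SZ), add(SZ, SZ))), mul(mul(SZ, SZ), add(SSZ, Z)))
  step 4: add(S(add(add(Z, SZ), mul(add(SZ, SZ), add(SZ, SZ)))), mul(mul(SZ, SZ), add(SSZ, Z)))
  step 5: S(add(add(add(Z, SZ), mul(add(SZ, SZ), add(SZ, SZ))), mul(mul(SZ, SZ), add(SSZ, Z))))
  step 6: S(add(add(SZ, mul(add(SZ, SZ), add(SZ, SZ))), mul(mul(SZ, SZ), add(SSZ, Z))))

Answer: NO — after 6 steps the term is S(add(add(SZ, mul(add(SZ, SZ), add(SZ, SZ))), mul(mul(SZ, SZ), add(SSZ, Z)))), not yet normal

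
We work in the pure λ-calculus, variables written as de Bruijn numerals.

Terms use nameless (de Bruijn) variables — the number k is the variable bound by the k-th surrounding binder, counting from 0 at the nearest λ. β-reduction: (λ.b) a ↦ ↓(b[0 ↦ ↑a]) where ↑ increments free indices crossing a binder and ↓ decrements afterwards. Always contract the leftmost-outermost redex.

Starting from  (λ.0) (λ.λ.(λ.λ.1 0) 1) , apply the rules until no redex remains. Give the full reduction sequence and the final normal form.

Answer: normal form = λ.λ.λ.2 0  (in 2 steps)

Derivation:
  start: (λ.0) (λ.λ.(λ.λ.1 0) 1)
  step 1: λ.λ.(λ.λ.1 0) 1
  step 2: λ.λ.λ.2 0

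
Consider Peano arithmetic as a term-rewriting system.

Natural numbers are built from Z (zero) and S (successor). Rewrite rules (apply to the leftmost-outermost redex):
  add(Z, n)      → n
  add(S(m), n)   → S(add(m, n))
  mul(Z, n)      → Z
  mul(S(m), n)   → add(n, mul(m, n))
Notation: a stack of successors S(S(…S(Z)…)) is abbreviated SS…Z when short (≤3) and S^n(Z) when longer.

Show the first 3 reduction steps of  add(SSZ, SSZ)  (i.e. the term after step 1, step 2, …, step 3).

Answer: after 3 steps: S^4(Z)

Reduction:
  start: add(SSZ, SSZ)
  [1] S(add(SZ, SSZ))
  [2] S(S(add(Z, SSZ)))
  [3] S^4(Z)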